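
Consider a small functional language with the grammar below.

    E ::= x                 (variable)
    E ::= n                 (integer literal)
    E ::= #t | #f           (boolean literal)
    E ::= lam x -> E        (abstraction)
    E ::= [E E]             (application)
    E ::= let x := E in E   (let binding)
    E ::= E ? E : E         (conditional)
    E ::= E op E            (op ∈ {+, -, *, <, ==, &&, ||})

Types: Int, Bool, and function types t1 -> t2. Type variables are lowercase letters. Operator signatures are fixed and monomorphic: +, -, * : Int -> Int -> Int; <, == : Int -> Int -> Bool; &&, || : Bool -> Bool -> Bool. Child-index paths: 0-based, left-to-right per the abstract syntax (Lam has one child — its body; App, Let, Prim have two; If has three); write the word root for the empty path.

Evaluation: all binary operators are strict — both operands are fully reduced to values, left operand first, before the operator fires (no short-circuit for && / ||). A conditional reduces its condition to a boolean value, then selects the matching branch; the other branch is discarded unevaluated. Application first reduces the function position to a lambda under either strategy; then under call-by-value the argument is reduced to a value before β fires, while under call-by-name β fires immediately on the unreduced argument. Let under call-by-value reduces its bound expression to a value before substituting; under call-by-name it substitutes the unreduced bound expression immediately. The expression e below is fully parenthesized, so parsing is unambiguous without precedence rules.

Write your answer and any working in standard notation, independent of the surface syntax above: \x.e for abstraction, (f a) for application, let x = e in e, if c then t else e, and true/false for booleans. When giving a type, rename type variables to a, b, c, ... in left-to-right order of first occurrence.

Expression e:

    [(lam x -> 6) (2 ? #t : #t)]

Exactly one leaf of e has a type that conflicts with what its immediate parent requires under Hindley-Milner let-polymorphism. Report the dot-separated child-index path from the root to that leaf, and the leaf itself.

Trace:
\x._ : a -> Int
  unify Int ~ Bool
  FAIL: mismatch Int ~ Bool

Answer: 1.0 : 2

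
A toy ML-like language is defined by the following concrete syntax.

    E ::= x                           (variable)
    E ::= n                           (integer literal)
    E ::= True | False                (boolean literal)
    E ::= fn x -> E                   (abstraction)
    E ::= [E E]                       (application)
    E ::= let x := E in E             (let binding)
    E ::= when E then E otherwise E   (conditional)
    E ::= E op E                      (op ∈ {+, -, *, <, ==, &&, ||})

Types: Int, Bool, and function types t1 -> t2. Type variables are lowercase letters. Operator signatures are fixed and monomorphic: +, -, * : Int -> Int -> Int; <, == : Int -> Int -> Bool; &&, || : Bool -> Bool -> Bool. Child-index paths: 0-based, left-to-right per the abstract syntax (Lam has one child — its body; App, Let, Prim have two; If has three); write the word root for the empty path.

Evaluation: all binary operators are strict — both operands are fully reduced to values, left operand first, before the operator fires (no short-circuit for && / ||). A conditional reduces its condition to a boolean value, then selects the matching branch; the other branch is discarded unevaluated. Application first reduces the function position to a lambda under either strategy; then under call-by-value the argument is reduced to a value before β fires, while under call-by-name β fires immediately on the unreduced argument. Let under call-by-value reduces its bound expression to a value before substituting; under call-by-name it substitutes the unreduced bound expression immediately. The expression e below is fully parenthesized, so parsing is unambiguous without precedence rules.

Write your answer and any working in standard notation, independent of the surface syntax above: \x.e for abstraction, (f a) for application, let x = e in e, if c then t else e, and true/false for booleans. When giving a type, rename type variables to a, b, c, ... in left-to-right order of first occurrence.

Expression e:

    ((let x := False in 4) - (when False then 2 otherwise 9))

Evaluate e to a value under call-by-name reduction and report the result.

Answer: -5

Derivation:
step 0: ((let x = false in 4) - (if false then 2 else 9))
step 1: [let@0] (4 - (if false then 2 else 9))
step 2: [if@1] (4 - 9)
step 3: [delta@root] -5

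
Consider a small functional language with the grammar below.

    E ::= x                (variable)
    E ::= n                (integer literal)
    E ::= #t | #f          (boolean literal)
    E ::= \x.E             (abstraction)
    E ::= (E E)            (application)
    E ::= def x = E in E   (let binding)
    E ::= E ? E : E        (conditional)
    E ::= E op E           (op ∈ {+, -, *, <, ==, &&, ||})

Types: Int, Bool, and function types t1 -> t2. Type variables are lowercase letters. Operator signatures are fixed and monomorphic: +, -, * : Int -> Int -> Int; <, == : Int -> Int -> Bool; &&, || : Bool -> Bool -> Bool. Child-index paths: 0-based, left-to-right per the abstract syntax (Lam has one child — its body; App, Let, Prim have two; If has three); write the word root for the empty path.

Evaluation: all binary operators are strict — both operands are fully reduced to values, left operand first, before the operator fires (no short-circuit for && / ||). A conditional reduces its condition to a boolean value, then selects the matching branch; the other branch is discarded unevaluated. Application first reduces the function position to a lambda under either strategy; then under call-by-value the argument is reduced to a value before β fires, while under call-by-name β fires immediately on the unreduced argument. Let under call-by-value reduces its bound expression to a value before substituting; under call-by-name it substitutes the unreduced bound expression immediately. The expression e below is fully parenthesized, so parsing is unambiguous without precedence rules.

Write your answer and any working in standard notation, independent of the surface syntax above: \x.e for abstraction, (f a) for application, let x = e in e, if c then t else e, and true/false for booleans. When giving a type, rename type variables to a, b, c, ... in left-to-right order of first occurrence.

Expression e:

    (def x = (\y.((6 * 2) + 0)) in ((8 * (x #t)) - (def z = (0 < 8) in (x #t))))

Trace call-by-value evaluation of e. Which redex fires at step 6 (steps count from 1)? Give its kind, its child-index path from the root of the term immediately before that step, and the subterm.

Answer: delta at 1.0 : (0 < 8)

Derivation:
step 0: (let x = (\y.((6 * 2) + 0)) in ((8 * (x true)) - (let z = (0 < 8) in (x true))))
step 1: [let@root] ((8 * ((\y.((6 * 2) + 0)) true)) - (let z = (0 < 8) in ((\y.((6 * 2) + 0)) true)))
step 2: [beta@0.1] ((8 * ((6 * 2) + 0)) - (let z = (0 < 8) in ((\y.((6 * 2) + 0)) true)))
step 3: [delta@0.1.0] ((8 * (12 + 0)) - (let z = (0 < 8) in ((\y.((6 * 2) + 0)) true)))
step 4: [delta@0.1] ((8 * 12) - (let z = (0 < 8) in ((\y.((6 * 2) + 0)) true)))
step 5: [delta@0] (96 - (let z = (0 < 8) in ((\y.((6 * 2) + 0)) true)))
step 6: [delta@1.0] (96 - (let z = true in ((\y.((6 * 2) + 0)) true)))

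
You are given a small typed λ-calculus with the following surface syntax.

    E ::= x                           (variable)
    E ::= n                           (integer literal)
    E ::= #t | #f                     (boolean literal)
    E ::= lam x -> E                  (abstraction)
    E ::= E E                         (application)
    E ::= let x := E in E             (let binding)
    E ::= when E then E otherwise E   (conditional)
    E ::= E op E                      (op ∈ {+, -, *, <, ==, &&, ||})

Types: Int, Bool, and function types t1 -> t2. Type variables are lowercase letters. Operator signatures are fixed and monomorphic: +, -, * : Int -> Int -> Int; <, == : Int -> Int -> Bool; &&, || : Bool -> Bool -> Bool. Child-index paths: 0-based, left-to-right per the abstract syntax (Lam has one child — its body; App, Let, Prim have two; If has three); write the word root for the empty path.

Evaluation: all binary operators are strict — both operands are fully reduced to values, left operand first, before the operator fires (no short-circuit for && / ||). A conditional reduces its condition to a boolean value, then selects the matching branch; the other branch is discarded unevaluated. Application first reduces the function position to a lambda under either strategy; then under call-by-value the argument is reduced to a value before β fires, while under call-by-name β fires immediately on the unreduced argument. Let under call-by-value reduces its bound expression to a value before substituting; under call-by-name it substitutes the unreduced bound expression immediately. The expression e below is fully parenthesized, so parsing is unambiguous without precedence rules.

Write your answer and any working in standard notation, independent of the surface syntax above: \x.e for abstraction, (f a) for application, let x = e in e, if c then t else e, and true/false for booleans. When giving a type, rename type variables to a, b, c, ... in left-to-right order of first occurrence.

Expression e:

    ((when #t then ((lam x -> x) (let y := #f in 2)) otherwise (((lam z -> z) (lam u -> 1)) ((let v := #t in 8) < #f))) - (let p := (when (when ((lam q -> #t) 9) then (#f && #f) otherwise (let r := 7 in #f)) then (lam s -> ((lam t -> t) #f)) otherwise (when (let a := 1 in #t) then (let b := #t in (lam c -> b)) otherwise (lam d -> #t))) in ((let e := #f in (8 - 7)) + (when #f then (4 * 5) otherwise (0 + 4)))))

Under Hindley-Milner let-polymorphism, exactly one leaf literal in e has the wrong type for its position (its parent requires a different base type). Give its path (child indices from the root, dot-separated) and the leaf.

Answer: 0.2.1.1 : false

Derivation:
  unify Bool ~ Bool
x : a
\x._ : a -> a
let y : Bool
  unify a -> a ~ Int -> b
  unify a ~ Int
  unify Int ~ b
_ _ : Int
z : c
\z._ : c -> c
\u._ : d -> Int
  unify c -> c ~ (d -> Int) -> e
  unify c ~ d -> Int
  unify d -> Int ~ e
_ _ : d -> Int
let v : Bool
  unify Int ~ Int
  unify Bool ~ Int
  FAIL: mismatch Bool ~ Int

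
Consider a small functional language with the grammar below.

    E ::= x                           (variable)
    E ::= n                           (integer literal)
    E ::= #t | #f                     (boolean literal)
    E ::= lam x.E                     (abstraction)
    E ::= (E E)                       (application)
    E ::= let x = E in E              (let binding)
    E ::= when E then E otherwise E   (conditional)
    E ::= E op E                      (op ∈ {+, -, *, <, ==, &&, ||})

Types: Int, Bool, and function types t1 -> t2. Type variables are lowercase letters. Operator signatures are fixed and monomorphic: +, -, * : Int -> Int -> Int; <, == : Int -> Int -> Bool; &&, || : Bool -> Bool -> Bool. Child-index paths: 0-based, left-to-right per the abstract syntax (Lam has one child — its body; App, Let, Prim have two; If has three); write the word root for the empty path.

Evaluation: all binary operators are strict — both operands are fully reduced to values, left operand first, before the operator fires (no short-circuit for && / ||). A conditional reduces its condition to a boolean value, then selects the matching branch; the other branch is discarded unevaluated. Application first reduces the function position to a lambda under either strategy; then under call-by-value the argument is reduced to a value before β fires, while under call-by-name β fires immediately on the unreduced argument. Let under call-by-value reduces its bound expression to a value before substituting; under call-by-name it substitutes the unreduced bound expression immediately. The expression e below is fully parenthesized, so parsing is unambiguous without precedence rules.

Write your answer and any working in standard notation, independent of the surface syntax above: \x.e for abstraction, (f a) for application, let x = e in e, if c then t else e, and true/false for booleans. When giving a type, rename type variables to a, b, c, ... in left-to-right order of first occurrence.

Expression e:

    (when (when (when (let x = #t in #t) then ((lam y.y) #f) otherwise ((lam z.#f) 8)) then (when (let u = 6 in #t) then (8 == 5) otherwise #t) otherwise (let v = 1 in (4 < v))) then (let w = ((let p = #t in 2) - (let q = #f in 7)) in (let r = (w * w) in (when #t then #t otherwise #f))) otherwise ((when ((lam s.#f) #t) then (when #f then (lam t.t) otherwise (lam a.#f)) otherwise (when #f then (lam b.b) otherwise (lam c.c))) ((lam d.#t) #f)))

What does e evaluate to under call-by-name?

Working:
step 0: (if (if (if (let x = true in true) then ((\y.y) false) else ((\z.false) 8)) then (if (let u = 6 in true) then (8 == 5) else true) else (let v = 1 in (4 < v))) then (let w = ((let p = true in 2) - (let q = false in 7)) in (let r = (w * w) in (if true then true else false))) else ((if ((\s.false) true) then (if false then (\t.t) else (\a.false)) else (if false then (\b.b) else (\c.c))) ((\d.true) false)))
step 1: [let@0.0.0] (if (if (if true then ((\y.y) false) else ((\z.false) 8)) then (if (let u = 6 in true) then (8 == 5) else true) else (let v = 1 in (4 < v))) then (let w = ((let p = true in 2) - (let q = false in 7)) in (let r = (w * w) in (if true then true else false))) else ((if ((\s.false) true) then (if false then (\t.t) else (\a.false)) else (if false then (\b.b) else (\c.c))) ((\d.true) false)))
step 2: [if@0.0] (if (if ((\y.y) false) then (if (let u = 6 in true) then (8 == 5) else true) else (let v = 1 in (4 < v))) then (let w = ((let p = true in 2) - (let q = false in 7)) in (let r = (w * w) in (if true then true else false))) else ((if ((\s.false) true) then (if false then (\t.t) else (\a.false)) else (if false then (\b.b) else (\c.c))) ((\d.true) false)))
step 3: [beta@0.0] (if (if false then (if (let u = 6 in true) then (8 == 5) else true) else (let v = 1 in (4 < v))) then (let w = ((let p = true in 2) - (let q = false in 7)) in (let r = (w * w) in (if true then true else false))) else ((if ((\s.false) true) then (if false then (\t.t) else (\a.false)) else (if false then (\b.b) else (\c.c))) ((\d.true) false)))
step 4: [if@0] (if (let v = 1 in (4 < v)) then (let w = ((let p = true in 2) - (let q = false in 7)) in (let r = (w * w) in (if true then true else false))) else ((if ((\s.false) true) then (if false then (\t.t) else (\a.false)) else (if false then (\b.b) else (\c.c))) ((\d.true) false)))
step 5: [let@0] (if (4 < 1) then (let w = ((let p = true in 2) - (let q = false in 7)) in (let r = (w * w) in (if true then true else false))) else ((if ((\s.false) true) then (if false then (\t.t) else (\a.false)) else (if false then (\b.b) else (\c.c))) ((\d.true) false)))
step 6: [delta@0] (if false then (let w = ((let p = true in 2) - (let q = false in 7)) in (let r = (w * w) in (if true then true else false))) else ((if ((\s.false) true) then (if false then (\t.t) else (\a.false)) else (if false then (\b.b) else (\c.c))) ((\d.true) false)))
step 7: [if@root] ((if ((\s.false) true) then (if false then (\t.t) else (\a.false)) else (if false then (\b.b) else (\c.c))) ((\d.true) false))
step 8: [beta@0.0] ((if false then (if false then (\t.t) else (\a.false)) else (if false then (\b.b) else (\c.c))) ((\d.true) false))
step 9: [if@0] ((if false then (\b.b) else (\c.c)) ((\d.true) false))
step 10: [if@0] ((\c.c) ((\d.true) false))
step 11: [beta@root] ((\d.true) false)
step 12: [beta@root] true

Answer: true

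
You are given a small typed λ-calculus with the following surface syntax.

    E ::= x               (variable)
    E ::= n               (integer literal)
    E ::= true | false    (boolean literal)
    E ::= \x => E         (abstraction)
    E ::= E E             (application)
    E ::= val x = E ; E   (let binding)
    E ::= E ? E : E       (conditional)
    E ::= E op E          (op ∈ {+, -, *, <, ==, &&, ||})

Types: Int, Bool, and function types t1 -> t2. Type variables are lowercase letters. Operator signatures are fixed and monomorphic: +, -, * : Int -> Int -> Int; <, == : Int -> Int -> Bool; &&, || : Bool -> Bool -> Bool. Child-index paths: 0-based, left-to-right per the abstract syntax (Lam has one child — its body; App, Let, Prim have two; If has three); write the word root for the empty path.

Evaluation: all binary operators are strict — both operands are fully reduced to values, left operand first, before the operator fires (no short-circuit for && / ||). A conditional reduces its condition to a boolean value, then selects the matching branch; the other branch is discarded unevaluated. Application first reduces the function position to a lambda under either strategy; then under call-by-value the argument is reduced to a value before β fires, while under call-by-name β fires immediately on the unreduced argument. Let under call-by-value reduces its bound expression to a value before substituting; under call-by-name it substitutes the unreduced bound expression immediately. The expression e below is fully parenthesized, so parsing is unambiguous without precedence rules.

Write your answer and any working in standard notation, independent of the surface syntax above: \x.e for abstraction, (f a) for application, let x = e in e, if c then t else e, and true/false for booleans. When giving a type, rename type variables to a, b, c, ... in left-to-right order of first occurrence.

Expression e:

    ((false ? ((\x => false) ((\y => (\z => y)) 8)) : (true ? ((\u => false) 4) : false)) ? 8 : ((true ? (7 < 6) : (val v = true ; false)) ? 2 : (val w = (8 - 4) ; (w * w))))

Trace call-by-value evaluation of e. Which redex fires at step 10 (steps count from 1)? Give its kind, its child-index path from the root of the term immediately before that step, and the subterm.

Answer: delta at root : (4 * 4)

Working:
step 0: (if (if false then ((\x.false) ((\y.(\z.y)) 8)) else (if true then ((\u.false) 4) else false)) then 8 else (if (if true then (7 < 6) else (let v = true in false)) then 2 else (let w = (8 - 4) in (w * w))))
step 1: [if@0] (if (if true then ((\u.false) 4) else false) then 8 else (if (if true then (7 < 6) else (let v = true in false)) then 2 else (let w = (8 - 4) in (w * w))))
step 2: [if@0] (if ((\u.false) 4) then 8 else (if (if true then (7 < 6) else (let v = true in false)) then 2 else (let w = (8 - 4) in (w * w))))
step 3: [beta@0] (if false then 8 else (if (if true then (7 < 6) else (let v = true in false)) then 2 else (let w = (8 - 4) in (w * w))))
step 4: [if@root] (if (if true then (7 < 6) else (let v = true in false)) then 2 else (let w = (8 - 4) in (w * w)))
step 5: [if@0] (if (7 < 6) then 2 else (let w = (8 - 4) in (w * w)))
step 6: [delta@0] (if false then 2 else (let w = (8 - 4) in (w * w)))
step 7: [if@root] (let w = (8 - 4) in (w * w))
step 8: [delta@0] (let w = 4 in (w * w))
step 9: [let@root] (4 * 4)
step 10: [delta@root] 16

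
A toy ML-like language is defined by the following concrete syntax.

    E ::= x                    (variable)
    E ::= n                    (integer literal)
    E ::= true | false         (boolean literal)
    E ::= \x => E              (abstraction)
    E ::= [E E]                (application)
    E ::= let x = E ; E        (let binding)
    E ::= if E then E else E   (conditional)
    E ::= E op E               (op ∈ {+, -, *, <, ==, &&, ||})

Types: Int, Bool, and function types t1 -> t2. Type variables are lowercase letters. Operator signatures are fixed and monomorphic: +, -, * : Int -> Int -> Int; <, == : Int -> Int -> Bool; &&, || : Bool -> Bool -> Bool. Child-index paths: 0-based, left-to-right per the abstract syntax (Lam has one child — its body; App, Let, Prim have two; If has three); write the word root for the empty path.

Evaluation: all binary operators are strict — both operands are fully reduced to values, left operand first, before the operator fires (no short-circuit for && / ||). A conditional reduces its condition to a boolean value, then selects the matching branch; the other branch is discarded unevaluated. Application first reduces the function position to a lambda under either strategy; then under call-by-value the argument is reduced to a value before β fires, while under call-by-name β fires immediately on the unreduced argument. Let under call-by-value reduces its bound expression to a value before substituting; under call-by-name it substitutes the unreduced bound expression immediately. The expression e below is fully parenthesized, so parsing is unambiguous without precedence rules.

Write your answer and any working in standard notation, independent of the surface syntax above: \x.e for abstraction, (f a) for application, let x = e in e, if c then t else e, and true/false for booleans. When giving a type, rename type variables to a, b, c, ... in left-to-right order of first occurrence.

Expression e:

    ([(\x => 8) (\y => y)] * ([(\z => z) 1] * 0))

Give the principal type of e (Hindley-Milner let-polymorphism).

Answer: Int

Derivation:
\x._ : a -> Int
y : b
\y._ : b -> b
  unify a -> Int ~ (b -> b) -> c
  unify a ~ b -> b
  unify Int ~ c
_ _ : Int
  unify Int ~ Int
z : d
\z._ : d -> d
  unify d -> d ~ Int -> e
  unify d ~ Int
  unify Int ~ e
_ _ : Int
  unify Int ~ Int
  unify Int ~ Int
  unify Int ~ Int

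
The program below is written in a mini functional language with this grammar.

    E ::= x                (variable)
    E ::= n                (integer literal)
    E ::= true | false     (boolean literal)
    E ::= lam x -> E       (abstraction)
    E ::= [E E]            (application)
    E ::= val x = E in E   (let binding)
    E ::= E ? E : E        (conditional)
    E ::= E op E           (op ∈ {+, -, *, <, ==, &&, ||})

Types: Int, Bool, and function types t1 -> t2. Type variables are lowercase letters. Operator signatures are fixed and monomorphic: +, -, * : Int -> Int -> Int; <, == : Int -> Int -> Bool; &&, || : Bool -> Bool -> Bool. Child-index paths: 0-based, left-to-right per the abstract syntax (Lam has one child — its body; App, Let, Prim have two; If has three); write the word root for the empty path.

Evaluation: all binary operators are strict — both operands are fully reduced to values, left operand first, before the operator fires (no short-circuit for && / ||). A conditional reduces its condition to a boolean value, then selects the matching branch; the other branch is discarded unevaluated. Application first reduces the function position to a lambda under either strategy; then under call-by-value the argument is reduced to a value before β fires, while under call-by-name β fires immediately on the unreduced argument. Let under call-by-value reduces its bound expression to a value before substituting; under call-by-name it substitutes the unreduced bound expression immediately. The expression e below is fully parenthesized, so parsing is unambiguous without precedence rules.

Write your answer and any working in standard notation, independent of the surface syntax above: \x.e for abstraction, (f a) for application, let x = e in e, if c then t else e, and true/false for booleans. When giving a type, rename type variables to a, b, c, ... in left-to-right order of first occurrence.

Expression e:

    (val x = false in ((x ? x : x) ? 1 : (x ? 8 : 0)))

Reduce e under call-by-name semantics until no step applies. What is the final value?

Answer: 0

Trace:
step 0: (let x = false in (if (if x then x else x) then 1 else (if x then 8 else 0)))
step 1: [let@root] (if (if false then false else false) then 1 else (if false then 8 else 0))
step 2: [if@0] (if false then 1 else (if false then 8 else 0))
step 3: [if@root] (if false then 8 else 0)
step 4: [if@root] 0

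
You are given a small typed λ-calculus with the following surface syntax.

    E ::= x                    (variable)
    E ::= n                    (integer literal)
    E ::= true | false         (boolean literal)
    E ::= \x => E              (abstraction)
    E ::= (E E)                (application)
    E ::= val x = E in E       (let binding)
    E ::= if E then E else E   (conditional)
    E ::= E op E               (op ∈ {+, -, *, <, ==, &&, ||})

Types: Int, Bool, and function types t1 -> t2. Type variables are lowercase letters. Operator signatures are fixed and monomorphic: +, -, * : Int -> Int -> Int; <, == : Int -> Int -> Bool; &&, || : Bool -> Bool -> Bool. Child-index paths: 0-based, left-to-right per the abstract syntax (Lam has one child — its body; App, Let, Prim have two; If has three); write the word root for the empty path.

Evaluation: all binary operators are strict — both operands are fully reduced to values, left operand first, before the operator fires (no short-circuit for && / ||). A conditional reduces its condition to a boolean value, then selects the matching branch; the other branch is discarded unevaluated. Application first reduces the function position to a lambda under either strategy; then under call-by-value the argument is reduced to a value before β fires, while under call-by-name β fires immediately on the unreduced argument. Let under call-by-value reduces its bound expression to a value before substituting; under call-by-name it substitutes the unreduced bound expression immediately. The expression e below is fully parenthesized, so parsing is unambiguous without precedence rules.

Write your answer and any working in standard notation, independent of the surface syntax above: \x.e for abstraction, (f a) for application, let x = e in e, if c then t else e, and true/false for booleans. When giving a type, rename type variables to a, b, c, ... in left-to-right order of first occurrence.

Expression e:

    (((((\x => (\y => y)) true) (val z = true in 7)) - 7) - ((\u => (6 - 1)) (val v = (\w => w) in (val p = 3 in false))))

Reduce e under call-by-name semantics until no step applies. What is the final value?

Answer: -5

Working:
step 0: (((((\x.(\y.y)) true) (let z = true in 7)) - 7) - ((\u.(6 - 1)) (let v = (\w.w) in (let p = 3 in false))))
step 1: [beta@0.0.0] ((((\y.y) (let z = true in 7)) - 7) - ((\u.(6 - 1)) (let v = (\w.w) in (let p = 3 in false))))
step 2: [beta@0.0] (((let z = true in 7) - 7) - ((\u.(6 - 1)) (let v = (\w.w) in (let p = 3 in false))))
step 3: [let@0.0] ((7 - 7) - ((\u.(6 - 1)) (let v = (\w.w) in (let p = 3 in false))))
step 4: [delta@0] (0 - ((\u.(6 - 1)) (let v = (\w.w) in (let p = 3 in false))))
step 5: [beta@1] (0 - (6 - 1))
step 6: [delta@1] (0 - 5)
step 7: [delta@root] -5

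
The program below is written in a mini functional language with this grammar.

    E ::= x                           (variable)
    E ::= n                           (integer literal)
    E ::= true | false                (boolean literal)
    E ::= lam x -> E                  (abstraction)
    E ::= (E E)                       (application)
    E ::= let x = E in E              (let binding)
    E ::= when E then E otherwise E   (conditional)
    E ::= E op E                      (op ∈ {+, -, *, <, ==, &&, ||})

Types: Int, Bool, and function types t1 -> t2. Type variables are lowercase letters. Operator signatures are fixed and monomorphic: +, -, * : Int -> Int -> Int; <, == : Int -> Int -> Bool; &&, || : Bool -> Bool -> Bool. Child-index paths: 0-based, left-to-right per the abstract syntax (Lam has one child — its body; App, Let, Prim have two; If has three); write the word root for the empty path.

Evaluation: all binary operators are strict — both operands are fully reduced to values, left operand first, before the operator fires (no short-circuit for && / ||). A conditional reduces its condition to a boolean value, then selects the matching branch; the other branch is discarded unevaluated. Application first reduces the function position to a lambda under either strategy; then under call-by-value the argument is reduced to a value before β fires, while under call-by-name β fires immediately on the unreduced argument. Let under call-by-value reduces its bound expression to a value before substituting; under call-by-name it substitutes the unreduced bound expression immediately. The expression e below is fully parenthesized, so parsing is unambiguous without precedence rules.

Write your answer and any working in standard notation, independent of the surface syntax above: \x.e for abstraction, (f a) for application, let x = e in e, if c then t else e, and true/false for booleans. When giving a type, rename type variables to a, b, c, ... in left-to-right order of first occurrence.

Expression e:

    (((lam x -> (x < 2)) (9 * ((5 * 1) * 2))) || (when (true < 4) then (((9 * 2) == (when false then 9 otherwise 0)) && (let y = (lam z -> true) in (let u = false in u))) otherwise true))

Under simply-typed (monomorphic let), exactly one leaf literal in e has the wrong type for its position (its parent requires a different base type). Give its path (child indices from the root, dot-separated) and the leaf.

Answer: 1.0.0 : true

Derivation:
x : a
  unify a ~ Int
  unify Int ~ Int
\x._ : Int -> Bool
  unify Int ~ Int
  unify Int ~ Int
  unify Int ~ Int
  unify Int ~ Int
  unify Int ~ Int
  unify Int ~ Int
  unify Int -> Bool ~ Int -> b
  unify Int ~ Int
  unify Bool ~ b
_ _ : Bool
  unify Bool ~ Bool
  unify Bool ~ Int
  FAIL: mismatch Bool ~ Int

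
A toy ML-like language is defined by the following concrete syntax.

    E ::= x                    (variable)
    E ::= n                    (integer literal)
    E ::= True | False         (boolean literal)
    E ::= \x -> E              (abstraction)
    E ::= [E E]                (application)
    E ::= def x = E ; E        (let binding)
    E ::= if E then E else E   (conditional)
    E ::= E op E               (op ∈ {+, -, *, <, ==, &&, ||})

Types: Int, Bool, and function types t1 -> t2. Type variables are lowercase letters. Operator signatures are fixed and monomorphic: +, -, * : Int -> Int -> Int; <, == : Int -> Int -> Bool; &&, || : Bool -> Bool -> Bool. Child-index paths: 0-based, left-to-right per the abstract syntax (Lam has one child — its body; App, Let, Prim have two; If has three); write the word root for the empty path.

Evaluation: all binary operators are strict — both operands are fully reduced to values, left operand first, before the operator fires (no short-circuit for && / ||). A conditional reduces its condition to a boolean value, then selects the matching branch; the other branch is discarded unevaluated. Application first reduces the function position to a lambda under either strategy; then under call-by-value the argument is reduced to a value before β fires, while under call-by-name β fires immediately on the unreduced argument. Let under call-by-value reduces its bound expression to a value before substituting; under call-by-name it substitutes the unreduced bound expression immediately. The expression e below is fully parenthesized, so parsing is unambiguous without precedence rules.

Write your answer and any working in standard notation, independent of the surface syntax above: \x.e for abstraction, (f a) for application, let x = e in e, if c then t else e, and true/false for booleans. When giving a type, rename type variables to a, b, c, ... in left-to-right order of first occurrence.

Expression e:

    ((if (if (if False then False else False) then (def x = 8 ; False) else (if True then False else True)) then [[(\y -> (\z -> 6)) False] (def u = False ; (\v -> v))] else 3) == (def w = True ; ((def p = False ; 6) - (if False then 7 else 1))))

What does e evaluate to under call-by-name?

Answer: false

Working:
step 0: ((if (if (if false then false else false) then (let x = 8 in false) else (if true then false else true)) then (((\y.(\z.6)) false) (let u = false in (\v.v))) else 3) == (let w = true in ((let p = false in 6) - (if false then 7 else 1))))
step 1: [if@0.0.0] ((if (if false then (let x = 8 in false) else (if true then false else true)) then (((\y.(\z.6)) false) (let u = false in (\v.v))) else 3) == (let w = true in ((let p = false in 6) - (if false then 7 else 1))))
step 2: [if@0.0] ((if (if true then false else true) then (((\y.(\z.6)) false) (let u = false in (\v.v))) else 3) == (let w = true in ((let p = false in 6) - (if false then 7 else 1))))
step 3: [if@0.0] ((if false then (((\y.(\z.6)) false) (let u = false in (\v.v))) else 3) == (let w = true in ((let p = false in 6) - (if false then 7 else 1))))
step 4: [if@0] (3 == (let w = true in ((let p = false in 6) - (if false then 7 else 1))))
step 5: [let@1] (3 == ((let p = false in 6) - (if false then 7 else 1)))
step 6: [let@1.0] (3 == (6 - (if false then 7 else 1)))
step 7: [if@1.1] (3 == (6 - 1))
step 8: [delta@1] (3 == 5)
step 9: [delta@root] false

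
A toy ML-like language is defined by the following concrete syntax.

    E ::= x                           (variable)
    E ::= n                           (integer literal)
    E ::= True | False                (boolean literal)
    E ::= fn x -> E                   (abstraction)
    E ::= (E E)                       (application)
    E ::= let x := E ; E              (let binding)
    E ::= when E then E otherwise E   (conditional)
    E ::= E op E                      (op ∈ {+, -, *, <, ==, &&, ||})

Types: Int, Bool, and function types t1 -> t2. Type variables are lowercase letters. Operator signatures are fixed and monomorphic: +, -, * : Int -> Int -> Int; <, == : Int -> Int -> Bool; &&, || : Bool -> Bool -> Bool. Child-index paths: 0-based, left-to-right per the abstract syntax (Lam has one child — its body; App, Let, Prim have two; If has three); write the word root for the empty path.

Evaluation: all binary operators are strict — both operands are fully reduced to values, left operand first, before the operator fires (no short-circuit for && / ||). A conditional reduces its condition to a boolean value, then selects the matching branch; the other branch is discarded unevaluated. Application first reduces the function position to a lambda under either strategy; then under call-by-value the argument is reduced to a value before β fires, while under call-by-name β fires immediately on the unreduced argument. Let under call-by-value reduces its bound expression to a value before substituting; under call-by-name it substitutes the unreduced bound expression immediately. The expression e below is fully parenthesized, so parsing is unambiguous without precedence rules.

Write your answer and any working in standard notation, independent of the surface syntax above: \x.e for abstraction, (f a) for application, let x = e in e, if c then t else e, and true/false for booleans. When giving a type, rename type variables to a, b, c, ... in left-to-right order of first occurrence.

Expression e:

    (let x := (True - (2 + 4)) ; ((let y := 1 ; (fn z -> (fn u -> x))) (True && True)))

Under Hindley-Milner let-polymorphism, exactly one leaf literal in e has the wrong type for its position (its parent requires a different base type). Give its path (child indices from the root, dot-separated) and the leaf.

Derivation:
  unify Bool ~ Int
  FAIL: mismatch Bool ~ Int

Answer: 0.0 : true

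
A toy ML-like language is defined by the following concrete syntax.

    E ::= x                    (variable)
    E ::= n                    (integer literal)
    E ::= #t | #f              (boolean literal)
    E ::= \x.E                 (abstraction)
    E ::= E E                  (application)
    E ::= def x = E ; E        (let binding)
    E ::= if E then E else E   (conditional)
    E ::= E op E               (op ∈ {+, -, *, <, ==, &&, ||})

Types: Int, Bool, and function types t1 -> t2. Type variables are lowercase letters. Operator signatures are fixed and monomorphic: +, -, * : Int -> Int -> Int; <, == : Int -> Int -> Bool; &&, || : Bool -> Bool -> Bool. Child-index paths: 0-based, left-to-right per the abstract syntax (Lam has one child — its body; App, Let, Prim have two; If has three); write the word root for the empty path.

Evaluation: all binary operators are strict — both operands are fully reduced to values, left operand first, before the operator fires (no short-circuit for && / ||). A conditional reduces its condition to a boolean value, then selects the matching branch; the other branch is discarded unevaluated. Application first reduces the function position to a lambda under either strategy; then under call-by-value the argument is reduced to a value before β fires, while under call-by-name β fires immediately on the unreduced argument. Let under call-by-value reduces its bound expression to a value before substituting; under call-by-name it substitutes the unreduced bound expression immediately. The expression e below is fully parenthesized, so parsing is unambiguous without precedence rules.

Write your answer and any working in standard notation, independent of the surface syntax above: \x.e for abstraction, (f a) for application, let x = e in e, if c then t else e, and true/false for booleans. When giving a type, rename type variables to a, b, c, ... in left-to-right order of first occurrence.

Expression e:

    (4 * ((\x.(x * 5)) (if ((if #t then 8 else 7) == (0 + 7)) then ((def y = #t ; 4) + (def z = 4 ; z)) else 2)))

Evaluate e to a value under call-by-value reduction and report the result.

Derivation:
step 0: (4 * ((\x.(x * 5)) (if ((if true then 8 else 7) == (0 + 7)) then ((let y = true in 4) + (let z = 4 in z)) else 2)))
step 1: [if@1.1.0.0] (4 * ((\x.(x * 5)) (if (8 == (0 + 7)) then ((let y = true in 4) + (let z = 4 in z)) else 2)))
step 2: [delta@1.1.0.1] (4 * ((\x.(x * 5)) (if (8 == 7) then ((let y = true in 4) + (let z = 4 in z)) else 2)))
step 3: [delta@1.1.0] (4 * ((\x.(x * 5)) (if false then ((let y = true in 4) + (let z = 4 in z)) else 2)))
step 4: [if@1.1] (4 * ((\x.(x * 5)) 2))
step 5: [beta@1] (4 * (2 * 5))
step 6: [delta@1] (4 * 10)
step 7: [delta@root] 40

Answer: 40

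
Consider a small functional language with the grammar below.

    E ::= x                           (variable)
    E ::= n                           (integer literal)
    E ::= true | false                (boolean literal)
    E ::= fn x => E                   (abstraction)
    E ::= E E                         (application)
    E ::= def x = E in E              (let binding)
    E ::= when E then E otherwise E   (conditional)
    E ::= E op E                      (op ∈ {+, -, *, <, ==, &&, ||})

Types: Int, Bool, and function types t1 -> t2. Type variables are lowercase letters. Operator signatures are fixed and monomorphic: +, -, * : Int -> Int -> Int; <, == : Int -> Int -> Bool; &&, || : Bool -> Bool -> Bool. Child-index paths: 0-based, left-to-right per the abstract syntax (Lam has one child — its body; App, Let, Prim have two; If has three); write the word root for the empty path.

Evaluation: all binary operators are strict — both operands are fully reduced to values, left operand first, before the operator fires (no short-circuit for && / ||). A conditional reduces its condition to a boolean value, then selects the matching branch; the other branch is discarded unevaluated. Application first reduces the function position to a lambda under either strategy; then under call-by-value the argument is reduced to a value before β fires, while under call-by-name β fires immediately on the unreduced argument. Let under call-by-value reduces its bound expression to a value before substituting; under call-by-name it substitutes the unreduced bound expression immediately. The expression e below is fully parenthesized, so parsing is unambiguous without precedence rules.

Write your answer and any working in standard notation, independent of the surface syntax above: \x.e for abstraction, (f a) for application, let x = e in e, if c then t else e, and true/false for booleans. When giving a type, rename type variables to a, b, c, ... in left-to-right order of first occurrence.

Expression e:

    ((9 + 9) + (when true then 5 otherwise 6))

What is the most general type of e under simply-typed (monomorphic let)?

Working:
  unify Int ~ Int
  unify Int ~ Int
  unify Int ~ Int
  unify Bool ~ Bool
  unify Int ~ Int
  unify Int ~ Int

Answer: Int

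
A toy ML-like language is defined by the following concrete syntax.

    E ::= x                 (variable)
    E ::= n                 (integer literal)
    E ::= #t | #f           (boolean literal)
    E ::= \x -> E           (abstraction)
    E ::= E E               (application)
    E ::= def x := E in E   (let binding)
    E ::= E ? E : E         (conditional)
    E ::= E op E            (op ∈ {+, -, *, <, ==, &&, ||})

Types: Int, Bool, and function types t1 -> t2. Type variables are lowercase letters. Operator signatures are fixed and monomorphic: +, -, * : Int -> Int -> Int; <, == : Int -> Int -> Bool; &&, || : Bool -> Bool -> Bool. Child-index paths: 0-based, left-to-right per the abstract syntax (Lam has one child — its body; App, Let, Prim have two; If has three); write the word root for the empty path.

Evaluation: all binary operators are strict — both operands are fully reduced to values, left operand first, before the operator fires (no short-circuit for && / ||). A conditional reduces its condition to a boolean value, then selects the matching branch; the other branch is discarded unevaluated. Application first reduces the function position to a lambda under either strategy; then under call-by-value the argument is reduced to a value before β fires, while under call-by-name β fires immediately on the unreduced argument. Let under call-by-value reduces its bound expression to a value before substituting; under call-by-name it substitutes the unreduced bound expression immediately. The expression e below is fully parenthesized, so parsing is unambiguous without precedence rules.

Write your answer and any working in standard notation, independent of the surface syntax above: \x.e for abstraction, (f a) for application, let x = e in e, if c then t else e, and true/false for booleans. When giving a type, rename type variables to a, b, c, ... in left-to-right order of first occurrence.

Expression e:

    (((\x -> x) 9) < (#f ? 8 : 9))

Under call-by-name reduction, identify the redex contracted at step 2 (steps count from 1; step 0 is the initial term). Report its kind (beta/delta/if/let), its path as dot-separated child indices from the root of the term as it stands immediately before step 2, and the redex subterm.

Derivation:
step 0: (((\x.x) 9) < (if false then 8 else 9))
step 1: [beta@0] (9 < (if false then 8 else 9))
step 2: [if@1] (9 < 9)

Answer: if at 1 : (if false then 8 else 9)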